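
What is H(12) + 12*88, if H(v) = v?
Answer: 1068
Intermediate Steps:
H(12) + 12*88 = 12 + 12*88 = 12 + 1056 = 1068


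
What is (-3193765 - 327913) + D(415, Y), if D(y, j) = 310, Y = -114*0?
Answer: -3521368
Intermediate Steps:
Y = 0
(-3193765 - 327913) + D(415, Y) = (-3193765 - 327913) + 310 = -3521678 + 310 = -3521368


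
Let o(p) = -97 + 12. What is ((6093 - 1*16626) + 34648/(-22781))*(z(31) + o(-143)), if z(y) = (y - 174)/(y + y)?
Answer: 1299049203373/1412422 ≈ 9.1973e+5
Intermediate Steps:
z(y) = (-174 + y)/(2*y) (z(y) = (-174 + y)/((2*y)) = (-174 + y)*(1/(2*y)) = (-174 + y)/(2*y))
o(p) = -85
((6093 - 1*16626) + 34648/(-22781))*(z(31) + o(-143)) = ((6093 - 1*16626) + 34648/(-22781))*((½)*(-174 + 31)/31 - 85) = ((6093 - 16626) + 34648*(-1/22781))*((½)*(1/31)*(-143) - 85) = (-10533 - 34648/22781)*(-143/62 - 85) = -239986921/22781*(-5413/62) = 1299049203373/1412422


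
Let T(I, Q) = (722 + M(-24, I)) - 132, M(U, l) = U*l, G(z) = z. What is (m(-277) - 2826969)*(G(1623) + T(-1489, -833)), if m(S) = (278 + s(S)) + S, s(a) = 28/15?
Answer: -1609208066908/15 ≈ -1.0728e+11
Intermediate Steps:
s(a) = 28/15 (s(a) = 28*(1/15) = 28/15)
T(I, Q) = 590 - 24*I (T(I, Q) = (722 - 24*I) - 132 = 590 - 24*I)
m(S) = 4198/15 + S (m(S) = (278 + 28/15) + S = 4198/15 + S)
(m(-277) - 2826969)*(G(1623) + T(-1489, -833)) = ((4198/15 - 277) - 2826969)*(1623 + (590 - 24*(-1489))) = (43/15 - 2826969)*(1623 + (590 + 35736)) = -42404492*(1623 + 36326)/15 = -42404492/15*37949 = -1609208066908/15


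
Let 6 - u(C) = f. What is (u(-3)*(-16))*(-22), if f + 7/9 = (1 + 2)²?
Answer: -7040/9 ≈ -782.22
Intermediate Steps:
f = 74/9 (f = -7/9 + (1 + 2)² = -7/9 + 3² = -7/9 + 9 = 74/9 ≈ 8.2222)
u(C) = -20/9 (u(C) = 6 - 1*74/9 = 6 - 74/9 = -20/9)
(u(-3)*(-16))*(-22) = -20/9*(-16)*(-22) = (320/9)*(-22) = -7040/9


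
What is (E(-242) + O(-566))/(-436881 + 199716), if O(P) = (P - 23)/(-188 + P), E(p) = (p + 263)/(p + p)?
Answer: -134621/43275023220 ≈ -3.1108e-6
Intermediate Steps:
E(p) = (263 + p)/(2*p) (E(p) = (263 + p)/((2*p)) = (263 + p)*(1/(2*p)) = (263 + p)/(2*p))
O(P) = (-23 + P)/(-188 + P)
(E(-242) + O(-566))/(-436881 + 199716) = ((½)*(263 - 242)/(-242) + (-23 - 566)/(-188 - 566))/(-436881 + 199716) = ((½)*(-1/242)*21 - 589/(-754))/(-237165) = (-21/484 - 1/754*(-589))*(-1/237165) = (-21/484 + 589/754)*(-1/237165) = (134621/182468)*(-1/237165) = -134621/43275023220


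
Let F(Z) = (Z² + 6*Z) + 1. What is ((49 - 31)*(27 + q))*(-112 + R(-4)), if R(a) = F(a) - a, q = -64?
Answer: 76590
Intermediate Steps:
F(Z) = 1 + Z² + 6*Z
R(a) = 1 + a² + 5*a (R(a) = (1 + a² + 6*a) - a = 1 + a² + 5*a)
((49 - 31)*(27 + q))*(-112 + R(-4)) = ((49 - 31)*(27 - 64))*(-112 + (1 + (-4)² + 5*(-4))) = (18*(-37))*(-112 + (1 + 16 - 20)) = -666*(-112 - 3) = -666*(-115) = 76590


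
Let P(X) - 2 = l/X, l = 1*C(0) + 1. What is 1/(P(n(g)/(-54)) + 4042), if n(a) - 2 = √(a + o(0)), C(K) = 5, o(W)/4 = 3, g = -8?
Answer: 1/3963 ≈ 0.00025233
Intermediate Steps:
o(W) = 12 (o(W) = 4*3 = 12)
n(a) = 2 + √(12 + a) (n(a) = 2 + √(a + 12) = 2 + √(12 + a))
l = 6 (l = 1*5 + 1 = 5 + 1 = 6)
P(X) = 2 + 6/X
1/(P(n(g)/(-54)) + 4042) = 1/((2 + 6/(((2 + √(12 - 8))/(-54)))) + 4042) = 1/((2 + 6/(((2 + √4)*(-1/54)))) + 4042) = 1/((2 + 6/(((2 + 2)*(-1/54)))) + 4042) = 1/((2 + 6/((4*(-1/54)))) + 4042) = 1/((2 + 6/(-2/27)) + 4042) = 1/((2 + 6*(-27/2)) + 4042) = 1/((2 - 81) + 4042) = 1/(-79 + 4042) = 1/3963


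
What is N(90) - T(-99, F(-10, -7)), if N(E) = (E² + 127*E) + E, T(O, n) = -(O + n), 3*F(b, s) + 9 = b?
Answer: 58544/3 ≈ 19515.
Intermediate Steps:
F(b, s) = -3 + b/3
T(O, n) = -O - n
N(E) = E² + 128*E
N(90) - T(-99, F(-10, -7)) = 90*(128 + 90) - (-1*(-99) - (-3 + (⅓)*(-10))) = 90*218 - (99 - (-3 - 10/3)) = 19620 - (99 - 1*(-19/3)) = 19620 - (99 + 19/3) = 19620 - 1*316/3 = 19620 - 316/3 = 58544/3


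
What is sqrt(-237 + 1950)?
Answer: sqrt(1713) ≈ 41.388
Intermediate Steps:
sqrt(-237 + 1950) = sqrt(1713)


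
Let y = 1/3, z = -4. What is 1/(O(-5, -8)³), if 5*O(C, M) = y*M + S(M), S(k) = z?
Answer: -27/64 ≈ -0.42188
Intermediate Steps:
S(k) = -4
y = ⅓ ≈ 0.33333
O(C, M) = -⅘ + M/15 (O(C, M) = (M/3 - 4)/5 = (-4 + M/3)/5 = -⅘ + M/15)
1/(O(-5, -8)³) = 1/((-⅘ + (1/15)*(-8))³) = 1/((-⅘ - 8/15)³) = 1/((-4/3)³) = 1/(-64/27) = -27/64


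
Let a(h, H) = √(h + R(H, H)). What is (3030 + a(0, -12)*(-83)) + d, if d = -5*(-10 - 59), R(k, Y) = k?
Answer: 3375 - 166*I*√3 ≈ 3375.0 - 287.52*I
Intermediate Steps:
d = 345 (d = -5*(-69) = 345)
a(h, H) = √(H + h) (a(h, H) = √(h + H) = √(H + h))
(3030 + a(0, -12)*(-83)) + d = (3030 + √(-12 + 0)*(-83)) + 345 = (3030 + √(-12)*(-83)) + 345 = (3030 + (2*I*√3)*(-83)) + 345 = (3030 - 166*I*√3) + 345 = 3375 - 166*I*√3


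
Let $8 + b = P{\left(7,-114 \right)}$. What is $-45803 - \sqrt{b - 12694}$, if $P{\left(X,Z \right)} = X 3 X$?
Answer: $-45803 - 9 i \sqrt{155} \approx -45803.0 - 112.05 i$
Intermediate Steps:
$P{\left(X,Z \right)} = 3 X^{2}$ ($P{\left(X,Z \right)} = 3 X X = 3 X^{2}$)
$b = 139$ ($b = -8 + 3 \cdot 7^{2} = -8 + 3 \cdot 49 = -8 + 147 = 139$)
$-45803 - \sqrt{b - 12694} = -45803 - \sqrt{139 - 12694} = -45803 - \sqrt{-12555} = -45803 - 9 i \sqrt{155}$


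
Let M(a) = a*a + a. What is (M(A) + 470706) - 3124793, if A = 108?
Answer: -2642315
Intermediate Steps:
M(a) = a + a² (M(a) = a² + a = a + a²)
(M(A) + 470706) - 3124793 = (108*(1 + 108) + 470706) - 3124793 = (108*109 + 470706) - 3124793 = (11772 + 470706) - 3124793 = 482478 - 3124793 = -2642315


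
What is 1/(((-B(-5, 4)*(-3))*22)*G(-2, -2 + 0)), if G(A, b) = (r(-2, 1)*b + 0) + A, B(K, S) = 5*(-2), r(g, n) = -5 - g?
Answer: -1/2640 ≈ -0.00037879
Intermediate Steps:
B(K, S) = -10
G(A, b) = A - 3*b (G(A, b) = ((-5 - 1*(-2))*b + 0) + A = ((-5 + 2)*b + 0) + A = (-3*b + 0) + A = -3*b + A = A - 3*b)
1/(((-B(-5, 4)*(-3))*22)*G(-2, -2 + 0)) = 1/(((-1*(-10)*(-3))*22)*(-2 - 3*(-2 + 0))) = 1/(((10*(-3))*22)*(-2 - 3*(-2))) = 1/((-30*22)*(-2 + 6)) = 1/(-660*4) = 1/(-2640) = -1/2640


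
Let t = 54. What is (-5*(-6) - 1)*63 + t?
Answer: 1881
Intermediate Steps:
(-5*(-6) - 1)*63 + t = (-5*(-6) - 1)*63 + 54 = (30 - 1)*63 + 54 = 29*63 + 54 = 1827 + 54 = 1881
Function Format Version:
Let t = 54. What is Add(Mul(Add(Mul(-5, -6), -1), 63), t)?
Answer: 1881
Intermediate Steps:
Add(Mul(Add(Mul(-5, -6), -1), 63), t) = Add(Mul(Add(Mul(-5, -6), -1), 63), 54) = Add(Mul(Add(30, -1), 63), 54) = Add(Mul(29, 63), 54) = Add(1827, 54) = 1881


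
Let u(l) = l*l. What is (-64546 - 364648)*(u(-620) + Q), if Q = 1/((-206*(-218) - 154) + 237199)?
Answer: -46517218793469994/281953 ≈ -1.6498e+11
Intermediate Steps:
u(l) = l²
Q = 1/281953 (Q = 1/((44908 - 154) + 237199) = 1/(44754 + 237199) = 1/281953 ≈ 3.5467e-6)
(-64546 - 364648)*(u(-620) + Q) = (-64546 - 364648)*((-620)² + 1/281953) = -429194*(384400 + 1/281953) = -429194*108382733201/281953 = -46517218793469994/281953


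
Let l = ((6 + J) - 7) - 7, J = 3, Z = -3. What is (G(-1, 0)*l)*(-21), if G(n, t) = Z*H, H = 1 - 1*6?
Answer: 1575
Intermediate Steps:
H = -5 (H = 1 - 6 = -5)
G(n, t) = 15 (G(n, t) = -3*(-5) = 15)
l = -5 (l = ((6 + 3) - 7) - 7 = (9 - 7) - 7 = 2 - 7 = -5)
(G(-1, 0)*l)*(-21) = (15*(-5))*(-21) = -75*(-21) = 1575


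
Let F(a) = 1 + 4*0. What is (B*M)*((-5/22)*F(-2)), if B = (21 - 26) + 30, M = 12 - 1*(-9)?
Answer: -2625/22 ≈ -119.32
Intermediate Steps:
M = 21 (M = 12 + 9 = 21)
B = 25 (B = -5 + 30 = 25)
F(a) = 1 (F(a) = 1 + 0 = 1)
(B*M)*((-5/22)*F(-2)) = (25*21)*(-5/22*1) = 525*(-5*1/22*1) = 525*(-5/22*1) = 525*(-5/22) = -2625/22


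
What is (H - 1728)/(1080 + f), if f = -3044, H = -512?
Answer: 560/491 ≈ 1.1405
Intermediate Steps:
(H - 1728)/(1080 + f) = (-512 - 1728)/(1080 - 3044) = -2240/(-1964) = -2240*(-1/1964) = 560/491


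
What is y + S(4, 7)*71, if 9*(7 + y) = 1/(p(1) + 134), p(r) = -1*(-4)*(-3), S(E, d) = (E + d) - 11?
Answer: -7685/1098 ≈ -6.9991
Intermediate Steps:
S(E, d) = -11 + E + d
p(r) = -12 (p(r) = 4*(-3) = -12)
y = -7685/1098 (y = -7 + 1/(9*(-12 + 134)) = -7 + (1/9)/122 = -7 + (1/9)*(1/122) = -7 + 1/1098 = -7685/1098 ≈ -6.9991)
y + S(4, 7)*71 = -7685/1098 + (-11 + 4 + 7)*71 = -7685/1098 + 0*71 = -7685/1098 + 0 = -7685/1098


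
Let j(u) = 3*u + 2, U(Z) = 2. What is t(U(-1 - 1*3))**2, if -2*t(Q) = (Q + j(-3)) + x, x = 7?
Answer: 1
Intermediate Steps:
j(u) = 2 + 3*u
t(Q) = -Q/2 (t(Q) = -((Q + (2 + 3*(-3))) + 7)/2 = -((Q + (2 - 9)) + 7)/2 = -((Q - 7) + 7)/2 = -((-7 + Q) + 7)/2 = -Q/2)
t(U(-1 - 1*3))**2 = (-1/2*2)**2 = (-1)**2 = 1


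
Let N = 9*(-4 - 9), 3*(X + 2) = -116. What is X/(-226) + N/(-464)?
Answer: 67967/157296 ≈ 0.43210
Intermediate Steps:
X = -122/3 (X = -2 + (⅓)*(-116) = -2 - 116/3 = -122/3 ≈ -40.667)
N = -117 (N = 9*(-13) = -117)
X/(-226) + N/(-464) = -122/3/(-226) - 117/(-464) = -122/3*(-1/226) - 117*(-1/464) = 61/339 + 117/464 = 67967/157296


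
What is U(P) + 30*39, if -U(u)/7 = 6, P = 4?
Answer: 1128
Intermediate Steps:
U(u) = -42 (U(u) = -7*6 = -42)
U(P) + 30*39 = -42 + 30*39 = -42 + 1170 = 1128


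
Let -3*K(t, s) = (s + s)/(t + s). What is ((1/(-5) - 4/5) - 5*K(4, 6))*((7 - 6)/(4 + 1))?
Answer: ⅕ ≈ 0.20000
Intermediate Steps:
K(t, s) = -2*s/(3*(s + t)) (K(t, s) = -(s + s)/(3*(t + s)) = -2*s/(3*(s + t)))
((1/(-5) - 4/5) - 5*K(4, 6))*((7 - 6)/(4 + 1)) = ((1/(-5) - 4/5) - (-10)*6/(3*6 + 3*4))*((7 - 6)/(4 + 1)) = ((1*(-⅕) - 4*⅕) - (-10)*6/(18 + 12))*(1/5) = ((-⅕ - ⅘) - (-10)*6/30)*(1*(⅕)) = (-1 - (-10)*6/30)*(⅕) = (-1 - 5*(-⅖))*(⅕) = (-1 + 2)*(⅕) = 1*(⅕) = ⅕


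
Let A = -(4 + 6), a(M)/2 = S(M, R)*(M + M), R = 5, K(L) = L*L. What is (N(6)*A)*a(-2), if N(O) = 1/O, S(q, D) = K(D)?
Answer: 1000/3 ≈ 333.33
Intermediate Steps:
K(L) = L**2
S(q, D) = D**2
a(M) = 100*M (a(M) = 2*(5**2*(M + M)) = 2*(25*(2*M)) = 2*(50*M) = 100*M)
A = -10 (A = -1*10 = -10)
(N(6)*A)*a(-2) = (-10/6)*(100*(-2)) = ((1/6)*(-10))*(-200) = -5/3*(-200) = 1000/3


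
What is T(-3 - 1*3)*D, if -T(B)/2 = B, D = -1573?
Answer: -18876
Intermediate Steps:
T(B) = -2*B
T(-3 - 1*3)*D = -2*(-3 - 1*3)*(-1573) = -2*(-3 - 3)*(-1573) = -2*(-6)*(-1573) = 12*(-1573) = -18876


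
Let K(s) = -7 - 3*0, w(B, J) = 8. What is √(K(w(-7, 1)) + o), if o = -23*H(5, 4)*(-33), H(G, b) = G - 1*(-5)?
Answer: √7583 ≈ 87.080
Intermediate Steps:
H(G, b) = 5 + G (H(G, b) = G + 5 = 5 + G)
K(s) = -7 (K(s) = -7 + 0 = -7)
o = 7590 (o = -23*(5 + 5)*(-33) = -23*10*(-33) = -230*(-33) = 7590)
√(K(w(-7, 1)) + o) = √(-7 + 7590) = √7583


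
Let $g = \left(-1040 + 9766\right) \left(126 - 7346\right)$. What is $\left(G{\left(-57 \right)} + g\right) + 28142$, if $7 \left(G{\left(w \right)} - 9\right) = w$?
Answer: $- \frac{440815040}{7} \approx -6.2974 \cdot 10^{7}$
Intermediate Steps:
$G{\left(w \right)} = 9 + \frac{w}{7}$
$g = -63001720$ ($g = 8726 \left(-7220\right) = -63001720$)
$\left(G{\left(-57 \right)} + g\right) + 28142 = \left(\left(9 + \frac{1}{7} \left(-57\right)\right) - 63001720\right) + 28142 = \left(\left(9 - \frac{57}{7}\right) - 63001720\right) + 28142 = \left(\frac{6}{7} - 63001720\right) + 28142 = - \frac{441012034}{7} + 28142 = - \frac{440815040}{7}$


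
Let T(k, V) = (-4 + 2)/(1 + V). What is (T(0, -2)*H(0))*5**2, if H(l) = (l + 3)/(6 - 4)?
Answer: 75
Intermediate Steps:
H(l) = 3/2 + l/2 (H(l) = (3 + l)/2 = (3 + l)*(1/2) = 3/2 + l/2)
T(k, V) = -2/(1 + V)
(T(0, -2)*H(0))*5**2 = ((-2/(1 - 2))*(3/2 + (1/2)*0))*5**2 = ((-2/(-1))*(3/2 + 0))*25 = (-2*(-1)*(3/2))*25 = (2*(3/2))*25 = 3*25 = 75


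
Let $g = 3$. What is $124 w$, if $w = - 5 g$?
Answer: $-1860$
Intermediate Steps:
$w = -15$ ($w = \left(-5\right) 3 = -15$)
$124 w = 124 \left(-15\right) = -1860$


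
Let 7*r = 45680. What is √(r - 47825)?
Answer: I*√2023665/7 ≈ 203.22*I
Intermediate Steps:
r = 45680/7 (r = (⅐)*45680 = 45680/7 ≈ 6525.7)
√(r - 47825) = √(45680/7 - 47825) = √(-289095/7) = I*√2023665/7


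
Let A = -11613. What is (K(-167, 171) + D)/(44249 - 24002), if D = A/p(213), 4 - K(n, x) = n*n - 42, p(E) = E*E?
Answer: -421073560/306195381 ≈ -1.3752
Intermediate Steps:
p(E) = E²
K(n, x) = 46 - n² (K(n, x) = 4 - (n*n - 42) = 4 - (n² - 42) = 4 - (-42 + n²) = 4 + (42 - n²) = 46 - n²)
D = -3871/15123 (D = -11613/(213²) = -11613/45369 = -11613*1/45369 = -3871/15123 ≈ -0.25597)
(K(-167, 171) + D)/(44249 - 24002) = ((46 - 1*(-167)²) - 3871/15123)/(44249 - 24002) = ((46 - 1*27889) - 3871/15123)/20247 = ((46 - 27889) - 3871/15123)*(1/20247) = (-27843 - 3871/15123)*(1/20247) = -421073560/15123*1/20247 = -421073560/306195381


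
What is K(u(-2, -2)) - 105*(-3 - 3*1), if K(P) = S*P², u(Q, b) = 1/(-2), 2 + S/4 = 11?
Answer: 639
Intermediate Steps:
S = 36 (S = -8 + 4*11 = -8 + 44 = 36)
u(Q, b) = -½
K(P) = 36*P²
K(u(-2, -2)) - 105*(-3 - 3*1) = 36*(-½)² - 105*(-3 - 3*1) = 36*(¼) - 105*(-3 - 3) = 9 - 105*(-6) = 9 + 630 = 639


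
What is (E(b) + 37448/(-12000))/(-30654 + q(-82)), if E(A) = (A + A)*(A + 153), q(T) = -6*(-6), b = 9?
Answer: -4369319/45927000 ≈ -0.095136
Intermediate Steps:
q(T) = 36
E(A) = 2*A*(153 + A) (E(A) = (2*A)*(153 + A) = 2*A*(153 + A))
(E(b) + 37448/(-12000))/(-30654 + q(-82)) = (2*9*(153 + 9) + 37448/(-12000))/(-30654 + 36) = (2*9*162 + 37448*(-1/12000))/(-30618) = (2916 - 4681/1500)*(-1/30618) = (4369319/1500)*(-1/30618) = -4369319/45927000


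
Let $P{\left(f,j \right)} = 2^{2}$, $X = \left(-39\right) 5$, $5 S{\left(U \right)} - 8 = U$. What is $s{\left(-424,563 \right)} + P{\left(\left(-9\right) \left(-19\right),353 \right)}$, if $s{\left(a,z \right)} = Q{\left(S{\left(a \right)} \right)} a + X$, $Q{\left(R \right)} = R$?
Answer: $\frac{175429}{5} \approx 35086.0$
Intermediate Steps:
$S{\left(U \right)} = \frac{8}{5} + \frac{U}{5}$
$X = -195$
$P{\left(f,j \right)} = 4$
$s{\left(a,z \right)} = -195 + a \left(\frac{8}{5} + \frac{a}{5}\right)$ ($s{\left(a,z \right)} = \left(\frac{8}{5} + \frac{a}{5}\right) a - 195 = a \left(\frac{8}{5} + \frac{a}{5}\right) - 195 = -195 + a \left(\frac{8}{5} + \frac{a}{5}\right)$)
$s{\left(-424,563 \right)} + P{\left(\left(-9\right) \left(-19\right),353 \right)} = \left(-195 + \frac{1}{5} \left(-424\right) \left(8 - 424\right)\right) + 4 = \left(-195 + \frac{1}{5} \left(-424\right) \left(-416\right)\right) + 4 = \left(-195 + \frac{176384}{5}\right) + 4 = \frac{175409}{5} + 4 = \frac{175429}{5}$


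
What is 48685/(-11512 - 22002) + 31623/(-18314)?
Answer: -37527506/11803373 ≈ -3.1794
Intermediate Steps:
48685/(-11512 - 22002) + 31623/(-18314) = 48685/(-33514) + 31623*(-1/18314) = 48685*(-1/33514) - 31623/18314 = -3745/2578 - 31623/18314 = -37527506/11803373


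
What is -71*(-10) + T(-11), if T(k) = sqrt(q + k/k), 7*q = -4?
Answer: 710 + sqrt(21)/7 ≈ 710.65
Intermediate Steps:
q = -4/7 (q = (1/7)*(-4) = -4/7 ≈ -0.57143)
T(k) = sqrt(21)/7 (T(k) = sqrt(-4/7 + k/k) = sqrt(-4/7 + 1) = sqrt(3/7) = sqrt(21)/7)
-71*(-10) + T(-11) = -71*(-10) + sqrt(21)/7 = 710 + sqrt(21)/7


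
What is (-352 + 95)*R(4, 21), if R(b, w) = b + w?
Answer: -6425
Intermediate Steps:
(-352 + 95)*R(4, 21) = (-352 + 95)*(4 + 21) = -257*25 = -6425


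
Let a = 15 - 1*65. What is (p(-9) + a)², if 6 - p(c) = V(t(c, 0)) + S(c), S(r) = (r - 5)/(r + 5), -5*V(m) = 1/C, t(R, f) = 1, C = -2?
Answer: 56644/25 ≈ 2265.8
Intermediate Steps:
V(m) = ⅒ (V(m) = -⅕/(-2) = -⅕*(-½) = ⅒)
S(r) = (-5 + r)/(5 + r)
a = -50 (a = 15 - 65 = -50)
p(c) = 59/10 - (-5 + c)/(5 + c) (p(c) = 6 - (⅒ + (-5 + c)/(5 + c)) = 6 + (-⅒ - (-5 + c)/(5 + c)) = 59/10 - (-5 + c)/(5 + c))
(p(-9) + a)² = ((345 + 49*(-9))/(10*(5 - 9)) - 50)² = ((⅒)*(345 - 441)/(-4) - 50)² = ((⅒)*(-¼)*(-96) - 50)² = (12/5 - 50)² = (-238/5)² = 56644/25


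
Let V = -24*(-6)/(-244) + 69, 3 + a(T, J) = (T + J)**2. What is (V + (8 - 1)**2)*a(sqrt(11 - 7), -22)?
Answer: 2843314/61 ≈ 46612.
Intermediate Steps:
a(T, J) = -3 + (J + T)**2 (a(T, J) = -3 + (T + J)**2 = -3 + (J + T)**2)
V = 4173/61 (V = 144*(-1/244) + 69 = -36/61 + 69 = 4173/61 ≈ 68.410)
(V + (8 - 1)**2)*a(sqrt(11 - 7), -22) = (4173/61 + (8 - 1)**2)*(-3 + (-22 + sqrt(11 - 7))**2) = (4173/61 + 7**2)*(-3 + (-22 + sqrt(4))**2) = (4173/61 + 49)*(-3 + (-22 + 2)**2) = 7162*(-3 + (-20)**2)/61 = 7162*(-3 + 400)/61 = (7162/61)*397 = 2843314/61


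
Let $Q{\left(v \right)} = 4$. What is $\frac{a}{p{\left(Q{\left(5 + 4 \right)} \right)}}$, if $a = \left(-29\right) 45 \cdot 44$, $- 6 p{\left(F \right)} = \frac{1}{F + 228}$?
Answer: $79928640$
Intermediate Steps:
$p{\left(F \right)} = - \frac{1}{6 \left(228 + F\right)}$ ($p{\left(F \right)} = - \frac{1}{6 \left(F + 228\right)} = - \frac{1}{6 \left(228 + F\right)}$)
$a = -57420$ ($a = \left(-1305\right) 44 = -57420$)
$\frac{a}{p{\left(Q{\left(5 + 4 \right)} \right)}} = - \frac{57420}{\left(-1\right) \frac{1}{1368 + 6 \cdot 4}} = - \frac{57420}{\left(-1\right) \frac{1}{1368 + 24}} = - \frac{57420}{\left(-1\right) \frac{1}{1392}} = - \frac{57420}{- \frac{1}{1392}} = \left(-57420\right) \left(-1392\right) = 79928640$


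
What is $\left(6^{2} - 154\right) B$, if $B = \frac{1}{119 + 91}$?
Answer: $- \frac{59}{105} \approx -0.5619$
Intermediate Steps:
$B = \frac{1}{210} \approx 0.0047619$
$\left(6^{2} - 154\right) B = \left(6^{2} - 154\right) \frac{1}{210} = \left(36 - 154\right) \frac{1}{210} = \left(-118\right) \frac{1}{210} = - \frac{59}{105}$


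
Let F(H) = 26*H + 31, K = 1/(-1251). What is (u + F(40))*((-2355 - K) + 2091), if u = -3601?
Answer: 835565390/1251 ≈ 6.6792e+5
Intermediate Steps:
K = -1/1251 ≈ -0.00079936
F(H) = 31 + 26*H
(u + F(40))*((-2355 - K) + 2091) = (-3601 + (31 + 26*40))*((-2355 - 1*(-1/1251)) + 2091) = (-3601 + (31 + 1040))*((-2355 + 1/1251) + 2091) = (-3601 + 1071)*(-2946104/1251 + 2091) = -2530*(-330263/1251) = 835565390/1251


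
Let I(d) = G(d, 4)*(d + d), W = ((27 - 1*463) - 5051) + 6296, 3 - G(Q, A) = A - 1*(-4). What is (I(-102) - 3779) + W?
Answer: -1950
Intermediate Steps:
G(Q, A) = -1 - A (G(Q, A) = 3 - (A - 1*(-4)) = 3 - (A + 4) = 3 - (4 + A) = 3 + (-4 - A) = -1 - A)
W = 809 (W = ((27 - 463) - 5051) + 6296 = (-436 - 5051) + 6296 = -5487 + 6296 = 809)
I(d) = -10*d (I(d) = (-1 - 1*4)*(d + d) = (-1 - 4)*(2*d) = -10*d)
(I(-102) - 3779) + W = (-10*(-102) - 3779) + 809 = (1020 - 3779) + 809 = -2759 + 809 = -1950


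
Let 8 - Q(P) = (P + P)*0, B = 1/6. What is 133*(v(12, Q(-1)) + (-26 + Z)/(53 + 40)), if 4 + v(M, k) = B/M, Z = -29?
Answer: -1358861/2232 ≈ -608.81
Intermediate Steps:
B = 1/6 ≈ 0.16667
Q(P) = 8 (Q(P) = 8 - (P + P)*0 = 8 - 2*P*0 = 8 - 1*0 = 8 + 0 = 8)
v(M, k) = -4 + 1/(6*M)
133*(v(12, Q(-1)) + (-26 + Z)/(53 + 40)) = 133*((-4 + (1/6)/12) + (-26 - 29)/(53 + 40)) = 133*((-4 + (1/6)*(1/12)) - 55/93) = 133*((-4 + 1/72) - 55*1/93) = 133*(-287/72 - 55/93) = 133*(-10217/2232) = -1358861/2232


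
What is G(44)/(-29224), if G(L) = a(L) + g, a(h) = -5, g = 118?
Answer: -113/29224 ≈ -0.0038667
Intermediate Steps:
G(L) = 113 (G(L) = -5 + 118 = 113)
G(44)/(-29224) = 113/(-29224) = 113*(-1/29224) = -113/29224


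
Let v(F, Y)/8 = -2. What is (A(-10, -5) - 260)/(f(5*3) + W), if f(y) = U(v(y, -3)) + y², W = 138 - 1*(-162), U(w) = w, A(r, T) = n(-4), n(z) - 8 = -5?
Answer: -257/509 ≈ -0.50491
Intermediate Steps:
n(z) = 3 (n(z) = 8 - 5 = 3)
v(F, Y) = -16 (v(F, Y) = 8*(-2) = -16)
A(r, T) = 3
W = 300 (W = 138 + 162 = 300)
f(y) = -16 + y²
(A(-10, -5) - 260)/(f(5*3) + W) = (3 - 260)/((-16 + (5*3)²) + 300) = -257/((-16 + 15²) + 300) = -257/((-16 + 225) + 300) = -257/(209 + 300) = -257/509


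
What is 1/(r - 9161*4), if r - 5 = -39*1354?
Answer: -1/89445 ≈ -1.1180e-5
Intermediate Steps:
r = -52801 (r = 5 - 39*1354 = 5 - 52806 = -52801)
1/(r - 9161*4) = 1/(-52801 - 9161*4) = 1/(-52801 - 36644) = 1/(-89445) = -1/89445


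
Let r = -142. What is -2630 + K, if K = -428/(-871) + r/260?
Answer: -22907777/8710 ≈ -2630.1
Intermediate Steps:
K = -477/8710 (K = -428/(-871) - 142/260 = -428*(-1/871) - 142*1/260 = 428/871 - 71/130 = -477/8710 ≈ -0.054765)
-2630 + K = -2630 - 477/8710 = -22907777/8710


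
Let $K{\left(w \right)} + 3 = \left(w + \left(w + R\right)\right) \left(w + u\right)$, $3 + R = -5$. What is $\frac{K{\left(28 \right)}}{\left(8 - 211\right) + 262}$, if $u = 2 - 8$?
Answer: $\frac{1053}{59} \approx 17.847$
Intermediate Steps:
$R = -8$ ($R = -3 - 5 = -8$)
$u = -6$
$K{\left(w \right)} = -3 + \left(-8 + 2 w\right) \left(-6 + w\right)$ ($K{\left(w \right)} = -3 + \left(w + \left(w - 8\right)\right) \left(w - 6\right) = -3 + \left(w + \left(-8 + w\right)\right) \left(-6 + w\right) = -3 + \left(-8 + 2 w\right) \left(-6 + w\right)$)
$\frac{K{\left(28 \right)}}{\left(8 - 211\right) + 262} = \frac{45 - 560 + 2 \cdot 28^{2}}{\left(8 - 211\right) + 262} = \frac{45 - 560 + 2 \cdot 784}{-203 + 262} = \frac{45 - 560 + 1568}{59} = 1053 \cdot \frac{1}{59} = \frac{1053}{59}$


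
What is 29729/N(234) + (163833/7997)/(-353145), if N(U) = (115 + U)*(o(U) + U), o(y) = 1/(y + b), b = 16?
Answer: 6995358823533011/19219744932139895 ≈ 0.36397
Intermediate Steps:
o(y) = 1/(16 + y) (o(y) = 1/(y + 16) = 1/(16 + y))
N(U) = (115 + U)*(U + 1/(16 + U)) (N(U) = (115 + U)*(1/(16 + U) + U) = (115 + U)*(U + 1/(16 + U)))
29729/N(234) + (163833/7997)/(-353145) = 29729/(((115 + 234 + 234*(16 + 234)*(115 + 234))/(16 + 234))) + (163833/7997)/(-353145) = 29729/(((115 + 234 + 234*250*349)/250)) + (163833*(1/7997))*(-1/353145) = 29729/(((115 + 234 + 20416500)/250)) + (163833/7997)*(-1/353145) = 29729/(((1/250)*20416849)) - 54611/941366855 = 29729/(20416849/250) - 54611/941366855 = 29729*(250/20416849) - 54611/941366855 = 7432250/20416849 - 54611/941366855 = 6995358823533011/19219744932139895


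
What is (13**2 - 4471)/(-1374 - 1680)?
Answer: 717/509 ≈ 1.4086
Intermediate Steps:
(13**2 - 4471)/(-1374 - 1680) = (169 - 4471)/(-3054) = -4302*(-1/3054) = 717/509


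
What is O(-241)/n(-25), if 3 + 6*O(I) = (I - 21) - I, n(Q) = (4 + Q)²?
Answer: -4/441 ≈ -0.0090703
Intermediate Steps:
O(I) = -4 (O(I) = -½ + ((I - 21) - I)/6 = -½ + ((-21 + I) - I)/6 = -½ + (⅙)*(-21) = -½ - 7/2 = -4)
O(-241)/n(-25) = -4/(4 - 25)² = -4/((-21)²) = -4/441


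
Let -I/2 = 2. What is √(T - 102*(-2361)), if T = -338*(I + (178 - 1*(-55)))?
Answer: 2*√40855 ≈ 404.25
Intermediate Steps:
I = -4 (I = -2*2 = -4)
T = -77402 (T = -338*(-4 + (178 - 1*(-55))) = -338*(-4 + (178 + 55)) = -338*(-4 + 233) = -338*229 = -77402)
√(T - 102*(-2361)) = √(-77402 - 102*(-2361)) = √(-77402 + 240822) = √163420 = 2*√40855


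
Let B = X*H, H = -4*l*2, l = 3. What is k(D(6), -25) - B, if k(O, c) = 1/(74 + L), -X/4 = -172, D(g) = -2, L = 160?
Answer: 3863809/234 ≈ 16512.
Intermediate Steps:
X = 688 (X = -4*(-172) = 688)
H = -24 (H = -4*3*2 = -12*2 = -24)
k(O, c) = 1/234 (k(O, c) = 1/(74 + 160) = 1/234)
B = -16512 (B = 688*(-24) = -16512)
k(D(6), -25) - B = 1/234 - 1*(-16512) = 1/234 + 16512 = 3863809/234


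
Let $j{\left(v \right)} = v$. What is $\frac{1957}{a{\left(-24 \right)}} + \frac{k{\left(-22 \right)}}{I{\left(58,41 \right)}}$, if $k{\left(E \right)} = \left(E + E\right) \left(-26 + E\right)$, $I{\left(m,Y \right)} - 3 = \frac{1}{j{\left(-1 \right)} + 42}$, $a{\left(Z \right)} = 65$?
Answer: $\frac{1467787}{2015} \approx 728.43$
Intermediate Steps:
$I{\left(m,Y \right)} = \frac{124}{41}$ ($I{\left(m,Y \right)} = 3 + \frac{1}{-1 + 42} = 3 + \frac{1}{41} = \frac{124}{41}$)
$k{\left(E \right)} = 2 E \left(-26 + E\right)$
$\frac{1957}{a{\left(-24 \right)}} + \frac{k{\left(-22 \right)}}{I{\left(58,41 \right)}} = \frac{1957}{65} + \frac{2 \left(-22\right) \left(-26 - 22\right)}{\frac{124}{41}} = 1957 \cdot \frac{1}{65} + 2 \left(-22\right) \left(-48\right) \frac{41}{124} = \frac{1957}{65} + 2112 \cdot \frac{41}{124} = \frac{1957}{65} + \frac{21648}{31} = \frac{1467787}{2015}$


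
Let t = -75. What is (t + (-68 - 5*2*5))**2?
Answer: 37249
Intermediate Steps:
(t + (-68 - 5*2*5))**2 = (-75 + (-68 - 5*2*5))**2 = (-75 + (-68 - 10*5))**2 = (-75 + (-68 - 50))**2 = (-75 - 118)**2 = (-193)**2 = 37249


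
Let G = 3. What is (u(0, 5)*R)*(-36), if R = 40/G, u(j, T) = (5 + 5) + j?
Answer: -4800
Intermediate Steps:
u(j, T) = 10 + j
R = 40/3 ≈ 13.333
(u(0, 5)*R)*(-36) = ((10 + 0)*(40/3))*(-36) = (10*(40/3))*(-36) = (400/3)*(-36) = -4800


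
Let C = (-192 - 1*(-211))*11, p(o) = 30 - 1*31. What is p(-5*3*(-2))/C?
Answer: -1/209 ≈ -0.0047847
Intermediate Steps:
p(o) = -1 (p(o) = 30 - 31 = -1)
C = 209 (C = (-192 + 211)*11 = 19*11 = 209)
p(-5*3*(-2))/C = -1/209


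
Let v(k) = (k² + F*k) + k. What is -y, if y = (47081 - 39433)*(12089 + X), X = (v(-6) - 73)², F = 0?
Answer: -106597824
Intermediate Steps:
v(k) = k + k² (v(k) = (k² + 0*k) + k = (k² + 0) + k = k² + k = k + k²)
X = 1849 (X = (-6*(1 - 6) - 73)² = (-6*(-5) - 73)² = (30 - 73)² = (-43)² = 1849)
y = 106597824 (y = (47081 - 39433)*(12089 + 1849) = 7648*13938 = 106597824)
-y = -1*106597824 = -106597824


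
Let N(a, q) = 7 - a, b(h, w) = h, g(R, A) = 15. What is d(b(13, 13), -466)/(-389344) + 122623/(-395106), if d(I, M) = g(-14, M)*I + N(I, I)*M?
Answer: -24462145679/76916075232 ≈ -0.31804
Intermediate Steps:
d(I, M) = 15*I + M*(7 - I) (d(I, M) = 15*I + (7 - I)*M = 15*I + M*(7 - I))
d(b(13, 13), -466)/(-389344) + 122623/(-395106) = (15*13 - 1*(-466)*(-7 + 13))/(-389344) + 122623/(-395106) = (195 - 1*(-466)*6)*(-1/389344) + 122623*(-1/395106) = (195 + 2796)*(-1/389344) - 122623/395106 = 2991*(-1/389344) - 122623/395106 = -2991/389344 - 122623/395106 = -24462145679/76916075232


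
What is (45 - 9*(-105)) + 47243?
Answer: 48233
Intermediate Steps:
(45 - 9*(-105)) + 47243 = (45 + 945) + 47243 = 990 + 47243 = 48233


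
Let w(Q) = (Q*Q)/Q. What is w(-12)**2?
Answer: 144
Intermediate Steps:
w(Q) = Q (w(Q) = Q**2/Q = Q)
w(-12)**2 = (-12)**2 = 144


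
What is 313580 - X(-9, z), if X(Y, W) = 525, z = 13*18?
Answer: 313055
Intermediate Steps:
z = 234
313580 - X(-9, z) = 313580 - 1*525 = 313580 - 525 = 313055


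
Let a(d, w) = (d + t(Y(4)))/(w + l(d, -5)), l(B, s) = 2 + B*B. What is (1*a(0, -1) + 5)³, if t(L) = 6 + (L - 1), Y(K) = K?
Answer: 2744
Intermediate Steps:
l(B, s) = 2 + B²
t(L) = 5 + L (t(L) = 6 + (-1 + L) = 5 + L)
a(d, w) = (9 + d)/(2 + w + d²) (a(d, w) = (d + (5 + 4))/(w + (2 + d²)) = (d + 9)/(2 + w + d²) = (9 + d)/(2 + w + d²))
(1*a(0, -1) + 5)³ = (1*((9 + 0)/(2 - 1 + 0²)) + 5)³ = (1*(9/(2 - 1 + 0)) + 5)³ = (1*(9/1) + 5)³ = (1*(1*9) + 5)³ = (1*9 + 5)³ = (9 + 5)³ = 14³ = 2744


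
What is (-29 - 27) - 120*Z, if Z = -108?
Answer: 12904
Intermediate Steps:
(-29 - 27) - 120*Z = (-29 - 27) - 120*(-108) = -56 + 12960 = 12904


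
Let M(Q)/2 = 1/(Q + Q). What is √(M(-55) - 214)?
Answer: I*√647405/55 ≈ 14.629*I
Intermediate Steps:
M(Q) = 1/Q (M(Q) = 2/(Q + Q) = 2/((2*Q)) = 2*(1/(2*Q)) = 1/Q)
√(M(-55) - 214) = √(1/(-55) - 214) = √(-1/55 - 214) = √(-11771/55) = I*√647405/55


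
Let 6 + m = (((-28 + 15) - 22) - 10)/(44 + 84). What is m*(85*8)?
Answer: -69105/16 ≈ -4319.1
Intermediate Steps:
m = -813/128 (m = -6 + (((-28 + 15) - 22) - 10)/(44 + 84) = -6 + ((-13 - 22) - 10)/128 = -6 + (-35 - 10)*(1/128) = -6 - 45*1/128 = -6 - 45/128 = -813/128 ≈ -6.3516)
m*(85*8) = -69105*8/128 = -813/128*680 = -69105/16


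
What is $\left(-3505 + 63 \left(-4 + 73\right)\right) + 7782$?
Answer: $8624$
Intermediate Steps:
$\left(-3505 + 63 \left(-4 + 73\right)\right) + 7782 = \left(-3505 + 63 \cdot 69\right) + 7782 = \left(-3505 + 4347\right) + 7782 = 842 + 7782 = 8624$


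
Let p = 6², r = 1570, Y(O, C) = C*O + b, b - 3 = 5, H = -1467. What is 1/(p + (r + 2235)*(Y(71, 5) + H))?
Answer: -1/4200684 ≈ -2.3806e-7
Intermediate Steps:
b = 8 (b = 3 + 5 = 8)
Y(O, C) = 8 + C*O (Y(O, C) = C*O + 8 = 8 + C*O)
p = 36
1/(p + (r + 2235)*(Y(71, 5) + H)) = 1/(36 + (1570 + 2235)*((8 + 5*71) - 1467)) = 1/(36 + 3805*((8 + 355) - 1467)) = 1/(36 + 3805*(363 - 1467)) = 1/(36 + 3805*(-1104)) = 1/(36 - 4200720) = 1/(-4200684) = -1/4200684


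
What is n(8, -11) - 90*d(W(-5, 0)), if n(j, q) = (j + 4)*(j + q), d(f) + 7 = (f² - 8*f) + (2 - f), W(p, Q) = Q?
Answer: 414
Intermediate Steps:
d(f) = -5 + f² - 9*f (d(f) = -7 + ((f² - 8*f) + (2 - f)) = -7 + (2 + f² - 9*f) = -5 + f² - 9*f)
n(j, q) = (4 + j)*(j + q)
n(8, -11) - 90*d(W(-5, 0)) = (8² + 4*8 + 4*(-11) + 8*(-11)) - 90*(-5 + 0² - 9*0) = (64 + 32 - 44 - 88) - 90*(-5 + 0 + 0) = -36 - 90*(-5) = -36 + 450 = 414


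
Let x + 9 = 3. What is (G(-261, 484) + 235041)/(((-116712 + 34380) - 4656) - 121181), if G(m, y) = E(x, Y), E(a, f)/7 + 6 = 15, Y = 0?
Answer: -235104/208169 ≈ -1.1294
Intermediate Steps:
x = -6 (x = -9 + 3 = -6)
E(a, f) = 63 (E(a, f) = -42 + 7*15 = -42 + 105 = 63)
G(m, y) = 63
(G(-261, 484) + 235041)/(((-116712 + 34380) - 4656) - 121181) = (63 + 235041)/(((-116712 + 34380) - 4656) - 121181) = 235104/((-82332 - 4656) - 121181) = 235104/(-86988 - 121181) = 235104/(-208169) = 235104*(-1/208169) = -235104/208169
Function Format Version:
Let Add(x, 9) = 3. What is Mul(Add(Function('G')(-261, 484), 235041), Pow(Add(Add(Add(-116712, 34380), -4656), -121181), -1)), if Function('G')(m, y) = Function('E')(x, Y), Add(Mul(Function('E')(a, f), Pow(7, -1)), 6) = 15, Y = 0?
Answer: Rational(-235104, 208169) ≈ -1.1294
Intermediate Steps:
x = -6 (x = Add(-9, 3) = -6)
Function('E')(a, f) = 63 (Function('E')(a, f) = Add(-42, Mul(7, 15)) = Add(-42, 105) = 63)
Function('G')(m, y) = 63
Mul(Add(Function('G')(-261, 484), 235041), Pow(Add(Add(Add(-116712, 34380), -4656), -121181), -1)) = Mul(Add(63, 235041), Pow(Add(Add(Add(-116712, 34380), -4656), -121181), -1)) = Mul(235104, Pow(Add(Add(-82332, -4656), -121181), -1)) = Mul(235104, Pow(Add(-86988, -121181), -1)) = Mul(235104, Pow(-208169, -1)) = Mul(235104, Rational(-1, 208169)) = Rational(-235104, 208169)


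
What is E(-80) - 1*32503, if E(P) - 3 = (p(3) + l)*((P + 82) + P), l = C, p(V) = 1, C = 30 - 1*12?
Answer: -33982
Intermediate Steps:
C = 18 (C = 30 - 12 = 18)
l = 18
E(P) = 1561 + 38*P (E(P) = 3 + (1 + 18)*((P + 82) + P) = 3 + 19*((82 + P) + P) = 3 + 19*(82 + 2*P) = 3 + (1558 + 38*P) = 1561 + 38*P)
E(-80) - 1*32503 = (1561 + 38*(-80)) - 1*32503 = (1561 - 3040) - 32503 = -1479 - 32503 = -33982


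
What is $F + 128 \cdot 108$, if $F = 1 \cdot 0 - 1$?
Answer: $13823$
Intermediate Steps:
$F = -1$ ($F = 0 - 1 = -1$)
$F + 128 \cdot 108 = -1 + 128 \cdot 108 = -1 + 13824 = 13823$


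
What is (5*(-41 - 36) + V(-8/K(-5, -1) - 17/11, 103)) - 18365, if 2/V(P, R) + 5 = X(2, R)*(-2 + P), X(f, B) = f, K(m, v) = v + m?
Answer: -5831316/311 ≈ -18750.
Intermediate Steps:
K(m, v) = m + v
V(P, R) = 2/(-9 + 2*P) (V(P, R) = 2/(-5 + 2*(-2 + P)) = 2/(-5 + (-4 + 2*P)) = 2/(-9 + 2*P))
(5*(-41 - 36) + V(-8/K(-5, -1) - 17/11, 103)) - 18365 = (5*(-41 - 36) + 2/(-9 + 2*(-8/(-5 - 1) - 17/11))) - 18365 = (5*(-77) + 2/(-9 + 2*(-8/(-6) - 17*1/11))) - 18365 = (-385 + 2/(-9 + 2*(-8*(-1/6) - 17/11))) - 18365 = (-385 + 2/(-9 + 2*(4/3 - 17/11))) - 18365 = (-385 + 2/(-9 + 2*(-7/33))) - 18365 = (-385 + 2/(-9 - 14/33)) - 18365 = (-385 + 2/(-311/33)) - 18365 = (-385 + 2*(-33/311)) - 18365 = (-385 - 66/311) - 18365 = -119801/311 - 18365 = -5831316/311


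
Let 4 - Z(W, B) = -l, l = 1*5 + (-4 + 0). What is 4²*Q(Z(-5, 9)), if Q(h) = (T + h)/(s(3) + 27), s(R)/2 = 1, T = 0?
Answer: 80/29 ≈ 2.7586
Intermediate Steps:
s(R) = 2 (s(R) = 2*1 = 2)
l = 1 (l = 5 - 4 = 1)
Z(W, B) = 5 (Z(W, B) = 4 - (-1) = 4 - 1*(-1) = 4 + 1 = 5)
Q(h) = h/29 (Q(h) = (0 + h)/(2 + 27) = h/29)
4²*Q(Z(-5, 9)) = 4²*((1/29)*5) = 16*(5/29) = 80/29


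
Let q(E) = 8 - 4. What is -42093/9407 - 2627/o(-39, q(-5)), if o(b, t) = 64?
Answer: -27406141/602048 ≈ -45.522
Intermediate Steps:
q(E) = 4
-42093/9407 - 2627/o(-39, q(-5)) = -42093/9407 - 2627/64 = -27406141/602048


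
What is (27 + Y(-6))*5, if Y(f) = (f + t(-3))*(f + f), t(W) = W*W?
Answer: -45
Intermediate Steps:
t(W) = W²
Y(f) = 2*f*(9 + f) (Y(f) = (f + (-3)²)*(f + f) = (f + 9)*(2*f) = (9 + f)*(2*f) = 2*f*(9 + f))
(27 + Y(-6))*5 = (27 + 2*(-6)*(9 - 6))*5 = (27 + 2*(-6)*3)*5 = (27 - 36)*5 = -9*5 = -45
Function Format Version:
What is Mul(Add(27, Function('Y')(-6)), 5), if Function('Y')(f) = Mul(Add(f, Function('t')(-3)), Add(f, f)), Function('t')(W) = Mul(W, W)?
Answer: -45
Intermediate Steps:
Function('t')(W) = Pow(W, 2)
Function('Y')(f) = Mul(2, f, Add(9, f)) (Function('Y')(f) = Mul(Add(f, Pow(-3, 2)), Add(f, f)) = Mul(Add(f, 9), Mul(2, f)) = Mul(Add(9, f), Mul(2, f)) = Mul(2, f, Add(9, f)))
Mul(Add(27, Function('Y')(-6)), 5) = Mul(Add(27, Mul(2, -6, Add(9, -6))), 5) = Mul(Add(27, Mul(2, -6, 3)), 5) = Mul(Add(27, -36), 5) = Mul(-9, 5) = -45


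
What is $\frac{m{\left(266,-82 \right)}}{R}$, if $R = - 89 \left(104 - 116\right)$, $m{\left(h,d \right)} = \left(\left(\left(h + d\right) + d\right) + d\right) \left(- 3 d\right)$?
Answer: $\frac{410}{89} \approx 4.6067$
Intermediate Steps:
$m{\left(h,d \right)} = - 3 d \left(h + 3 d\right)$ ($m{\left(h,d \right)} = \left(\left(\left(d + h\right) + d\right) + d\right) \left(- 3 d\right) = \left(\left(h + 2 d\right) + d\right) \left(- 3 d\right) = \left(h + 3 d\right) \left(- 3 d\right) = - 3 d \left(h + 3 d\right)$)
$R = 1068$ ($R = \left(-89\right) \left(-12\right) = 1068$)
$\frac{m{\left(266,-82 \right)}}{R} = \frac{\left(-3\right) \left(-82\right) \left(266 + 3 \left(-82\right)\right)}{1068} = \left(-3\right) \left(-82\right) \left(266 - 246\right) \frac{1}{1068} = \left(-3\right) \left(-82\right) 20 \cdot \frac{1}{1068} = 4920 \cdot \frac{1}{1068} = \frac{410}{89}$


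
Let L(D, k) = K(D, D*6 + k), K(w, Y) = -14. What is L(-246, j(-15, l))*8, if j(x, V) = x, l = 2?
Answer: -112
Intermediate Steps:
L(D, k) = -14
L(-246, j(-15, l))*8 = -14*8 = -112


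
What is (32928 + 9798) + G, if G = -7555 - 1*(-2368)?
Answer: 37539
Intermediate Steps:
G = -5187 (G = -7555 + 2368 = -5187)
(32928 + 9798) + G = (32928 + 9798) - 5187 = 42726 - 5187 = 37539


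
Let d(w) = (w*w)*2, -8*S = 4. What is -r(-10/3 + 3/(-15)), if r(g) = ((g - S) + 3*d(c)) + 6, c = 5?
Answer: -4589/30 ≈ -152.97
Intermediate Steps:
S = -1/2 (S = -1/8*4 = -1/2 ≈ -0.50000)
d(w) = 2*w**2 (d(w) = w**2*2 = 2*w**2)
r(g) = 313/2 + g (r(g) = ((g - 1*(-1/2)) + 3*(2*5**2)) + 6 = ((g + 1/2) + 3*(2*25)) + 6 = ((1/2 + g) + 3*50) + 6 = ((1/2 + g) + 150) + 6 = (301/2 + g) + 6 = 313/2 + g)
-r(-10/3 + 3/(-15)) = -(313/2 + (-10/3 + 3/(-15))) = -(313/2 + (-10*1/3 + 3*(-1/15))) = -(313/2 + (-10/3 - 1/5)) = -(313/2 - 53/15) = -1*4589/30 = -4589/30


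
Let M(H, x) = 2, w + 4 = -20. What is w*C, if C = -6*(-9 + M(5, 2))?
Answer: -1008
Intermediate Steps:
w = -24 (w = -4 - 20 = -24)
C = 42 (C = -6*(-9 + 2) = -6*(-7) = 42)
w*C = -24*42 = -1008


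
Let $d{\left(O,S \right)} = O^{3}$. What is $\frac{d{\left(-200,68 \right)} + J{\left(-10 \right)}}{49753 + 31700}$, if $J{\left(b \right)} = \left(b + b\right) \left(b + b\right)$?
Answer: $- \frac{7999600}{81453} \approx -98.211$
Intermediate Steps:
$J{\left(b \right)} = 4 b^{2}$ ($J{\left(b \right)} = 2 b 2 b = 4 b^{2}$)
$\frac{d{\left(-200,68 \right)} + J{\left(-10 \right)}}{49753 + 31700} = \frac{\left(-200\right)^{3} + 4 \left(-10\right)^{2}}{49753 + 31700} = \frac{-8000000 + 4 \cdot 100}{81453} = \left(-8000000 + 400\right) \frac{1}{81453} = \left(-7999600\right) \frac{1}{81453} = - \frac{7999600}{81453}$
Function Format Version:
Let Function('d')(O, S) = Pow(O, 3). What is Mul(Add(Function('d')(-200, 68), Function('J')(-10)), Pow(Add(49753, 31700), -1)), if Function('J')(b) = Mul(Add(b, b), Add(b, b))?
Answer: Rational(-7999600, 81453) ≈ -98.211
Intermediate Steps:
Function('J')(b) = Mul(4, Pow(b, 2)) (Function('J')(b) = Mul(Mul(2, b), Mul(2, b)) = Mul(4, Pow(b, 2)))
Mul(Add(Function('d')(-200, 68), Function('J')(-10)), Pow(Add(49753, 31700), -1)) = Mul(Add(Pow(-200, 3), Mul(4, Pow(-10, 2))), Pow(Add(49753, 31700), -1)) = Mul(Add(-8000000, Mul(4, 100)), Pow(81453, -1)) = Mul(Add(-8000000, 400), Rational(1, 81453)) = Mul(-7999600, Rational(1, 81453)) = Rational(-7999600, 81453)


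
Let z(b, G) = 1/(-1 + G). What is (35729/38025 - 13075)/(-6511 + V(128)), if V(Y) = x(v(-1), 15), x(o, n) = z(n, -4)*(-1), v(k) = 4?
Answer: 248570573/123786585 ≈ 2.0081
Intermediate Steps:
x(o, n) = ⅕ (x(o, n) = -1/(-1 - 4) = -1/(-5) = -⅕*(-1) = ⅕)
V(Y) = ⅕
(35729/38025 - 13075)/(-6511 + V(128)) = (35729/38025 - 13075)/(-6511 + ⅕) = (35729*(1/38025) - 13075)/(-32554/5) = (35729/38025 - 13075)*(-5/32554) = -497141146/38025*(-5/32554) = 248570573/123786585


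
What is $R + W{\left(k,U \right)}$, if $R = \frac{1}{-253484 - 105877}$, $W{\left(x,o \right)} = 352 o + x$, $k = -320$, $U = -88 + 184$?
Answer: $\frac{12028531391}{359361} \approx 33472.0$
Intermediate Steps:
$U = 96$
$W{\left(x,o \right)} = x + 352 o$
$R = - \frac{1}{359361}$ ($R = \frac{1}{-359361} = - \frac{1}{359361} \approx -2.7827 \cdot 10^{-6}$)
$R + W{\left(k,U \right)} = - \frac{1}{359361} + \left(-320 + 352 \cdot 96\right) = - \frac{1}{359361} + \left(-320 + 33792\right) = - \frac{1}{359361} + 33472 = \frac{12028531391}{359361}$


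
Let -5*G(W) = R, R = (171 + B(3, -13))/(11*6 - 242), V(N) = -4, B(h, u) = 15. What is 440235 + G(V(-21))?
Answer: 193703493/440 ≈ 4.4024e+5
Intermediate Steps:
R = -93/88 (R = (171 + 15)/(11*6 - 242) = 186/(66 - 242) = 186/(-176) = 186*(-1/176) = -93/88 ≈ -1.0568)
G(W) = 93/440 (G(W) = -⅕*(-93/88) = 93/440)
440235 + G(V(-21)) = 440235 + 93/440 = 193703493/440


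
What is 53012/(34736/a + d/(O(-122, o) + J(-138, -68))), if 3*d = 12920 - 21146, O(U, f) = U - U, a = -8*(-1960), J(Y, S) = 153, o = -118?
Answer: -2649539760/784999 ≈ -3375.2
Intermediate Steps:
a = 15680
O(U, f) = 0
d = -2742 (d = (12920 - 21146)/3 = (⅓)*(-8226) = -2742)
53012/(34736/a + d/(O(-122, o) + J(-138, -68))) = 53012/(34736/15680 - 2742/(0 + 153)) = 53012/(34736*(1/15680) - 2742/153) = 53012/(2171/980 - 2742*1/153) = 53012/(2171/980 - 914/51) = 53012/(-784999/49980) = 53012*(-49980/784999) = -2649539760/784999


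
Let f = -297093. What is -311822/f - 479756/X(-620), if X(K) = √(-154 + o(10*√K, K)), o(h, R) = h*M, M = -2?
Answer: 311822/297093 - 239878*√2/√(-77 - 20*I*√155) ≈ -12471.0 - 16912.0*I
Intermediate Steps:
o(h, R) = -2*h (o(h, R) = h*(-2) = -2*h)
X(K) = √(-154 - 20*√K)
-311822/f - 479756/X(-620) = -311822/(-297093) - 479756/√(-154 - 40*I*√155) = -311822*(-1/297093) - 479756/√(-154 - 40*I*√155) = 311822/297093 - 479756/√(-154 - 40*I*√155)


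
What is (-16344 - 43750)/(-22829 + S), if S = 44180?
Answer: -60094/21351 ≈ -2.8146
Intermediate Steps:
(-16344 - 43750)/(-22829 + S) = (-16344 - 43750)/(-22829 + 44180) = -60094/21351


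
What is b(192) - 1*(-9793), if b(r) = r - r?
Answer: 9793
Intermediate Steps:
b(r) = 0
b(192) - 1*(-9793) = 0 - 1*(-9793) = 0 + 9793 = 9793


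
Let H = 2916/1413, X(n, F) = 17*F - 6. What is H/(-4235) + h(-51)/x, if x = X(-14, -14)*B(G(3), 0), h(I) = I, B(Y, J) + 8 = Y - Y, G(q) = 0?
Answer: -34542093/1297875040 ≈ -0.026614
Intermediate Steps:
X(n, F) = -6 + 17*F
B(Y, J) = -8 (B(Y, J) = -8 + (Y - Y) = -8 + 0 = -8)
H = 324/157 (H = 2916*(1/1413) = 324/157 ≈ 2.0637)
x = 1952 (x = (-6 + 17*(-14))*(-8) = (-6 - 238)*(-8) = -244*(-8) = 1952)
H/(-4235) + h(-51)/x = (324/157)/(-4235) - 51/1952 = (324/157)*(-1/4235) - 51*1/1952 = -324/664895 - 51/1952 = -34542093/1297875040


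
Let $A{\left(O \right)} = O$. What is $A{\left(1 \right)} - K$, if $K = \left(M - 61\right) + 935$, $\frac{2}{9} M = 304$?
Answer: $-2241$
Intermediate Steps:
$M = 1368$ ($M = \frac{9}{2} \cdot 304 = 1368$)
$K = 2242$ ($K = \left(1368 - 61\right) + 935 = 1307 + 935 = 2242$)
$A{\left(1 \right)} - K = 1 - 2242 = -2241$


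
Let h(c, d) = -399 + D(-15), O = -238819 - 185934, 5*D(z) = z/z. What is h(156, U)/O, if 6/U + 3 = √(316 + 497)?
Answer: 1994/2123765 ≈ 0.00093890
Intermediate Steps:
D(z) = ⅕ (D(z) = (z/z)/5 = (⅕)*1 = ⅕)
O = -424753
U = 6/(-3 + √813) (U = 6/(-3 + √(316 + 497)) = 6/(-3 + √813) ≈ 0.23517)
h(c, d) = -1994/5 (h(c, d) = -399 + ⅕ = -1994/5)
h(156, U)/O = -1994/5/(-424753) = -1994/5*(-1/424753) = 1994/2123765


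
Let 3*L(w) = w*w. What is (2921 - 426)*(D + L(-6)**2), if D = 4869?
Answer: 12507435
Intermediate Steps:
L(w) = w**2/3 (L(w) = (w*w)/3 = w**2/3)
(2921 - 426)*(D + L(-6)**2) = (2921 - 426)*(4869 + ((1/3)*(-6)**2)**2) = 2495*(4869 + ((1/3)*36)**2) = 2495*(4869 + 12**2) = 2495*(4869 + 144) = 2495*5013 = 12507435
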